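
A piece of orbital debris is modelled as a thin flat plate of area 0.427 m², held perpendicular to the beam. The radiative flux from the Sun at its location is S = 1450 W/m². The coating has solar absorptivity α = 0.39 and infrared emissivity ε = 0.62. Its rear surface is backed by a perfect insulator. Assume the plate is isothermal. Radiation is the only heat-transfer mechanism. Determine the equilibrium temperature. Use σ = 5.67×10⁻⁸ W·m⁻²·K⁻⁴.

At equilibrium, absorbed power = emitted power.
Absorbing cross-section = A = 0.4270 m²; emitting surface = A = 0.4270 m² (ratio 1).
αS·A_cross = εσ·A_surf·T⁴  ⇒  T⁴ = αS/(ε·1σ).
T⁴ = 0.390·1450/(0.62·1·5.67×10⁻⁸) = 1.609×10¹⁰ K⁴.
T = (1.609×10¹⁰)^(1/4).

T ≈ 356 K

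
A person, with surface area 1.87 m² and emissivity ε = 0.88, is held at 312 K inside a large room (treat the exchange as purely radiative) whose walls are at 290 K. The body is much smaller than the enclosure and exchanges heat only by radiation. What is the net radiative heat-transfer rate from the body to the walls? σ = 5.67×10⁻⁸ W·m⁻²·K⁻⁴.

P_net ≈ 224 W

For a small grey body in a large enclosure: P_net = εσA(T_body⁴ − T_wall⁴).
A = 1.87 m²; T_body⁴ − T_wall⁴ = 9.476×10⁹ − 7.073×10⁹ = 2.403×10⁹ K⁴.
|P_net| = 0.88·5.67×10⁻⁸·1.870·2.403×10⁹.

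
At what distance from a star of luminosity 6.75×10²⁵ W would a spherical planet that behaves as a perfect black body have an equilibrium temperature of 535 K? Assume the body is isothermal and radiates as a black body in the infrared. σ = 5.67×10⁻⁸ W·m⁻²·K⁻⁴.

d ≈ 1.70×10¹⁰ m

For an isothermal black-emitting sphere, (1−a)S·πr² = σ·4πr²·T⁴ ⇒ S = 4σT⁴/(1−a).
S = 4·5.67×10⁻⁸·(535)⁴/1.00 = 18580 W/m².
Flux falls as S = L/(4πd²), so d = √(L/(4πS)) = √(6.75×10²⁵/(4π·18580)).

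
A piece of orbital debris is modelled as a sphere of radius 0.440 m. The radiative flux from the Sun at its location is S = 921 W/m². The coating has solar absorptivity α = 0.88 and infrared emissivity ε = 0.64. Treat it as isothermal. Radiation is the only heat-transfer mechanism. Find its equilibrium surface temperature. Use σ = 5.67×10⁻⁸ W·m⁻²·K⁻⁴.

At equilibrium, absorbed power = emitted power.
Absorbing cross-section = πr² = 0.6082 m²; emitting surface = 4πr² = 2.433 m² (ratio 4).
αS·A_cross = εσ·A_surf·T⁴  ⇒  T⁴ = αS/(ε·4σ).
T⁴ = 0.880·921/(0.64·4·5.67×10⁻⁸) = 5.584×10⁹ K⁴.
T = (5.584×10⁹)^(1/4).

T ≈ 273 K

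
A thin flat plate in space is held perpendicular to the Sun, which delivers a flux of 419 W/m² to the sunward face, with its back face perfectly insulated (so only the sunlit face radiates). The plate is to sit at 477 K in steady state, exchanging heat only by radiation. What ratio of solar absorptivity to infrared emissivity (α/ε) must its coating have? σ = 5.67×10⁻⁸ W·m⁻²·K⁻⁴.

Balance: αS·A = εσ·1A·T⁴ ⇒ α/ε = σT⁴/S.
α/ε = 5.67×10⁻⁸·(477)⁴/419 = 5.67×10⁻⁸·5.177×10¹⁰/419.

α/ε ≈ 7.01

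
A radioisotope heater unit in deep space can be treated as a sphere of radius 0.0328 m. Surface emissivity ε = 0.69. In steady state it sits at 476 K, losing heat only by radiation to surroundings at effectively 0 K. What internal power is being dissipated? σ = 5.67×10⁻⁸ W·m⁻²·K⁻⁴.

Steady state: P = εσA T⁴.
A = 4πr² = 0.01352 m²; T⁴ = (476)⁴ = 5.134×10¹⁰ K⁴.
P = 0.69 × 5.67×10⁻⁸ × 0.01352 × 5.134×10¹⁰.

P ≈ 27.2 W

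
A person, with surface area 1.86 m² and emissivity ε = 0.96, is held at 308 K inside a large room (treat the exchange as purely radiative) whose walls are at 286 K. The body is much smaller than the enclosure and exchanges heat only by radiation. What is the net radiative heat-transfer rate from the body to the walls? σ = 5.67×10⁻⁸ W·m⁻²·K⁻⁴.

For a small grey body in a large enclosure: P_net = εσA(T_body⁴ − T_wall⁴).
A = 1.86 m²; T_body⁴ − T_wall⁴ = 8.999×10⁹ − 6.691×10⁹ = 2.309×10⁹ K⁴.
|P_net| = 0.96·5.67×10⁻⁸·1.860·2.309×10⁹.

P_net ≈ 234 W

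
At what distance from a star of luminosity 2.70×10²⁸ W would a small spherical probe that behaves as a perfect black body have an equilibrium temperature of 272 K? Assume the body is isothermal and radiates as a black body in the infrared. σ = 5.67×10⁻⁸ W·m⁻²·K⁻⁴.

For an isothermal black-emitting sphere, (1−a)S·πr² = σ·4πr²·T⁴ ⇒ S = 4σT⁴/(1−a).
S = 4·5.67×10⁻⁸·(272)⁴/1.00 = 1241 W/m².
Flux falls as S = L/(4πd²), so d = √(L/(4πS)) = √(2.70×10²⁸/(4π·1241)).

d ≈ 1.32×10¹² m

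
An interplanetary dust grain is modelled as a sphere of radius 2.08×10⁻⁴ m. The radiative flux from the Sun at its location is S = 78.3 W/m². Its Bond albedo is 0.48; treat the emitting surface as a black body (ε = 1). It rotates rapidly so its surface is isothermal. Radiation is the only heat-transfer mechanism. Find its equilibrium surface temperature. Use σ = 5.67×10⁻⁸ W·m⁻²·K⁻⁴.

T ≈ 116 K

At equilibrium, absorbed power = emitted power.
Absorbing cross-section = πr² = 1.359×10⁻⁷ m²; emitting surface = 4πr² = 5.437×10⁻⁷ m² (ratio 4).
(1−a)S·A_cross = εσ·A_surf·T⁴  ⇒  T⁴ = (1−a)S/(4σ).
T⁴ = 0.520·78.3/(4·5.67×10⁻⁸) = 1.795×10⁸ K⁴.
T = (1.795×10⁸)^(1/4).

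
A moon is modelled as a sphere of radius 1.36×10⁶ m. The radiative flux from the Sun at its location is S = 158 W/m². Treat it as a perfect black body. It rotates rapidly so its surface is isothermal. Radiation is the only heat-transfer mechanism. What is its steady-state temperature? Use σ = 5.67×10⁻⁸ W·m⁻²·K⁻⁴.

T ≈ 162 K

At equilibrium, absorbed power = emitted power.
Absorbing cross-section = πr² = 5.811×10¹² m²; emitting surface = 4πr² = 2.324×10¹³ m² (ratio 4).
S·A_cross = εσ·A_surf·T⁴  ⇒  T⁴ = S/(4σ).
T⁴ = 1.00·158/(4·5.67×10⁻⁸) = 6.966×10⁸ K⁴.
T = (6.966×10⁸)^(1/4).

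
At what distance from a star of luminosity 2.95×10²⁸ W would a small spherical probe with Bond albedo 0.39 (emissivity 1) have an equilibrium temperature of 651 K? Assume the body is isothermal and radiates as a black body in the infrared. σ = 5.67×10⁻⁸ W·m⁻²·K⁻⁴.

For an isothermal black-emitting sphere, (1−a)S·πr² = σ·4πr²·T⁴ ⇒ S = 4σT⁴/(1−a).
S = 4·5.67×10⁻⁸·(651)⁴/0.610 = 66780 W/m².
Flux falls as S = L/(4πd²), so d = √(L/(4πS)) = √(2.95×10²⁸/(4π·66780)).

d ≈ 1.87×10¹¹ m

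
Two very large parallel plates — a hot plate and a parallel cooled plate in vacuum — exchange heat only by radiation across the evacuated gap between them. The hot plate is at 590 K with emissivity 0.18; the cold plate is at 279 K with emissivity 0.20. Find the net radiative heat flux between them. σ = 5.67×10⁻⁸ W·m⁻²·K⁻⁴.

q ≈ 683 W/m²

For two infinite grey parallel plates, q = σ(T₁⁴ − T₂⁴)/(1/ε₁ + 1/ε₂ − 1).
T₁⁴ − T₂⁴ = 1.212×10¹¹ − 6.059×10⁹ = 1.151×10¹¹ K⁴.
1/ε₁ + 1/ε₂ − 1 = 5.556 + 5.000 − 1 = 9.556.
q = 5.67×10⁻⁸ × 1.151×10¹¹ / 9.556.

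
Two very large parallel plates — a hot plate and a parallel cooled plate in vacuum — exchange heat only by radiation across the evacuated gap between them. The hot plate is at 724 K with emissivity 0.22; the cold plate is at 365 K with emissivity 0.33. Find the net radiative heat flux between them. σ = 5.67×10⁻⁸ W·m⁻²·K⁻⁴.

For two infinite grey parallel plates, q = σ(T₁⁴ − T₂⁴)/(1/ε₁ + 1/ε₂ − 1).
T₁⁴ − T₂⁴ = 2.748×10¹¹ − 1.775×10¹⁰ = 2.570×10¹¹ K⁴.
1/ε₁ + 1/ε₂ − 1 = 4.545 + 3.030 − 1 = 6.576.
q = 5.67×10⁻⁸ × 2.570×10¹¹ / 6.576.

q ≈ 2220 W/m²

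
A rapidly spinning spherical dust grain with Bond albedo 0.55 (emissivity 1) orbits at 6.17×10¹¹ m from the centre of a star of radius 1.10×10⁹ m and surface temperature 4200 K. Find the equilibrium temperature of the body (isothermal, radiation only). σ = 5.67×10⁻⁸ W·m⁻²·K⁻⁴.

T ≈ 103 K

The star's surface emits σT_*⁴; at distance d the flux is S = σT_*⁴(R_*/d)².
S = 5.67×10⁻⁸·(4200)⁴·(1.10×10⁹/6.17×10¹¹)² = 56.08 W/m².
For an isothermal sphere T⁴ = (1−a)S/(4σ) = 1.113×10⁸ K⁴.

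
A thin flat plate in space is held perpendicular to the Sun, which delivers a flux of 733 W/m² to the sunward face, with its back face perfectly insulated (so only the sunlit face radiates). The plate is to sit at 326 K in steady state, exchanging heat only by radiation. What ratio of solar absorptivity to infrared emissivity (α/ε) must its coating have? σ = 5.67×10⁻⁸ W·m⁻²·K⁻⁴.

Balance: αS·A = εσ·1A·T⁴ ⇒ α/ε = σT⁴/S.
α/ε = 5.67×10⁻⁸·(326)⁴/733 = 5.67×10⁻⁸·1.129×10¹⁰/733.

α/ε ≈ 0.874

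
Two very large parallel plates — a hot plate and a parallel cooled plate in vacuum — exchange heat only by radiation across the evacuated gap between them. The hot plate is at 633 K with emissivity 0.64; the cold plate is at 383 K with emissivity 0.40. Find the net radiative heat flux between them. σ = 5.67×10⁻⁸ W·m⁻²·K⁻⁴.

q ≈ 2570 W/m²

For two infinite grey parallel plates, q = σ(T₁⁴ − T₂⁴)/(1/ε₁ + 1/ε₂ − 1).
T₁⁴ − T₂⁴ = 1.606×10¹¹ − 2.152×10¹⁰ = 1.390×10¹¹ K⁴.
1/ε₁ + 1/ε₂ − 1 = 1.562 + 2.500 − 1 = 3.062.
q = 5.67×10⁻⁸ × 1.390×10¹¹ / 3.062.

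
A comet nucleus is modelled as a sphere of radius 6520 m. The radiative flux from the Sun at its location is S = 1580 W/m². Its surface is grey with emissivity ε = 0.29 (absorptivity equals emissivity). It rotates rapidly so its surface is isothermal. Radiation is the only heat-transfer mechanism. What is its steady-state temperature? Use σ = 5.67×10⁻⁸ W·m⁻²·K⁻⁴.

At equilibrium, absorbed power = emitted power.
Absorbing cross-section = πr² = 1.336×10⁸ m²; emitting surface = 4πr² = 5.342×10⁸ m² (ratio 4).
εS·A_cross = εσ·A_surf·T⁴  ⇒  T⁴ = S/(4σ)   (ε cancels).
T⁴ = 1580/(4·5.67×10⁻⁸) = 6.966×10⁹ K⁴.
T = (6.966×10⁹)^(1/4).

T ≈ 289 K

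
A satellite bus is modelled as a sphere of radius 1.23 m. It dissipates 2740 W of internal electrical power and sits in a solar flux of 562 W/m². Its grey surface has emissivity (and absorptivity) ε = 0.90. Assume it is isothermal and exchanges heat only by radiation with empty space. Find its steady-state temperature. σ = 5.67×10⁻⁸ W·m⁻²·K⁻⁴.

At steady state, absorbed solar power + internal power = radiated power.
Absorbed: α·S·A_cross = 0.90·562·4.753 = 2404 W (cross-section πr²).
Total input = 2404 + 2740 = 5144 W.
Radiated: εσ·A_surf·T⁴ with A_surf = 4πr² = 19.01 m².
T⁴ = 5144/(0.90·5.67×10⁻⁸·19.01) = 5.302×10⁹ K⁴.

T ≈ 270 K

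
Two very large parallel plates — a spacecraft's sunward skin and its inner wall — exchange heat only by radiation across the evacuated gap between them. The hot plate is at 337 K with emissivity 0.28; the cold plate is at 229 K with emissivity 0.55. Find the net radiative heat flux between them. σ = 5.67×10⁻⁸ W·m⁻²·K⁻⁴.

q ≈ 131 W/m²

For two infinite grey parallel plates, q = σ(T₁⁴ − T₂⁴)/(1/ε₁ + 1/ε₂ − 1).
T₁⁴ − T₂⁴ = 1.290×10¹⁰ − 2.750×10⁹ = 1.015×10¹⁰ K⁴.
1/ε₁ + 1/ε₂ − 1 = 3.571 + 1.818 − 1 = 4.390.
q = 5.67×10⁻⁸ × 1.015×10¹⁰ / 4.390.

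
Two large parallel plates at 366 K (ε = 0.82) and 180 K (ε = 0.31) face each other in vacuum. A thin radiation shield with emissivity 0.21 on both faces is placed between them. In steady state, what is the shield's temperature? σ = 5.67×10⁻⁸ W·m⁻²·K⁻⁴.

In steady state the net flux on the hot side equals that on the cold side.
σ(T₁⁴−T_s⁴)/D₁ = σ(T_s⁴−T₂⁴)/D₂, with D₁ = 1/ε₁+1/ε_s−1 = 4.981, D₂ = 1/ε_s+1/ε₂−1 = 6.988.
Solve for T_s⁴: T_s⁴ = (D₂·T₁⁴ + D₁·T₂⁴)/(D₁+D₂) = 1.091×10¹⁰ K⁴.

T_s ≈ 323 K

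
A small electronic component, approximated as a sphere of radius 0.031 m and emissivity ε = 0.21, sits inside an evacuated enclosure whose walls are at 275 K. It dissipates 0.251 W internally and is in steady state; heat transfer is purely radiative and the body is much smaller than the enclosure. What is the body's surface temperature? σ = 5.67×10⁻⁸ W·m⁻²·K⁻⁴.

T ≈ 294 K

For a small grey body in a large enclosure, net radiated power = εσA(T⁴ − T_w⁴).
Steady state: P = εσA(T⁴ − T_w⁴) with A = 4πr² = 0.01208 m².
T⁴ = P/(εσA) + T_w⁴ = 0.251/(0.21·5.67×10⁻⁸·0.01208) + (275)⁴
    = 1.746×10⁹ + 5.719×10⁹ = 7.465×10⁹ K⁴.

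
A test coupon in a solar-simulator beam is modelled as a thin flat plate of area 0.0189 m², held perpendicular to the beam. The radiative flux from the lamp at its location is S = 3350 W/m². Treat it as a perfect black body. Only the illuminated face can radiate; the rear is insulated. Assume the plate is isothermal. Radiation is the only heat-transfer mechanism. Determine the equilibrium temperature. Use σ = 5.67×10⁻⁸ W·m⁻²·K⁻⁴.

At equilibrium, absorbed power = emitted power.
Absorbing cross-section = A = 0.01890 m²; emitting surface = A = 0.01890 m² (ratio 1).
S·A_cross = εσ·A_surf·T⁴  ⇒  T⁴ = S/(1σ).
T⁴ = 1.00·3350/(1·5.67×10⁻⁸) = 5.908×10¹⁰ K⁴.
T = (5.908×10¹⁰)^(1/4).

T ≈ 493 K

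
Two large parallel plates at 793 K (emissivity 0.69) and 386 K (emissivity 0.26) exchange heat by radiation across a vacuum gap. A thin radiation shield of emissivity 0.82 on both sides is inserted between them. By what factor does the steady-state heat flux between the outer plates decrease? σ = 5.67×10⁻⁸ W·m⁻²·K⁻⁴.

Without shield: q₀ = σΔ(T⁴)/(1/ε₁+1/ε₂−1) with denominator 4.295.
With shield the two gaps are in series; the resistances add: (1/ε₁+1/ε_s−1)+(1/ε_s+1/ε₂−1) = 1.669+4.066 = 5.734.
Heat-flux ratio q₀/q = 5.734/4.295.

factor ≈ 1.34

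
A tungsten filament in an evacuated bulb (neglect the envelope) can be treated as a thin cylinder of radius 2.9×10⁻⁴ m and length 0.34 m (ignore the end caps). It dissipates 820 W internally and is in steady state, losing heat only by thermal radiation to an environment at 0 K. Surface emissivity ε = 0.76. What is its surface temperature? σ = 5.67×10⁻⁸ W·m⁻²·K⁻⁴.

T ≈ 2350 K

Steady state: internal power = radiated power, P = εσA T⁴.
Radiating area A = 2πrL = 6.195×10⁻⁴ m².
T⁴ = P/(εσA) = 820/(0.76·5.67×10⁻⁸·6.195×10⁻⁴) = 3.072×10¹³ K⁴.
T = (3.072×10¹³)^(1/4).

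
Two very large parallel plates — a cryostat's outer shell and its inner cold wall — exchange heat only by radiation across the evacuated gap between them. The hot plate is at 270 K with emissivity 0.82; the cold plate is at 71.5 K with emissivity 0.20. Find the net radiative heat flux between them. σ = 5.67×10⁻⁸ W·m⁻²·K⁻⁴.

For two infinite grey parallel plates, q = σ(T₁⁴ − T₂⁴)/(1/ε₁ + 1/ε₂ − 1).
T₁⁴ − T₂⁴ = 5.314×10⁹ − 2.614×10⁷ = 5.288×10⁹ K⁴.
1/ε₁ + 1/ε₂ − 1 = 1.220 + 5.000 − 1 = 5.220.
q = 5.67×10⁻⁸ × 5.288×10⁹ / 5.220.

q ≈ 57.4 W/m²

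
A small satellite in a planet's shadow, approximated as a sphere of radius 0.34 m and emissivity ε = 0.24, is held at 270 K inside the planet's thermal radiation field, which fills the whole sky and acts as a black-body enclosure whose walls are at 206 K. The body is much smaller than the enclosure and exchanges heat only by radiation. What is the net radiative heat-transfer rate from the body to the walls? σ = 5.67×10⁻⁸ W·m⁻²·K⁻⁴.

For a small grey body in a large enclosure: P_net = εσA(T_body⁴ − T_wall⁴).
A = 4πr² = 1.453 m²; T_body⁴ − T_wall⁴ = 5.314×10⁹ − 1.801×10⁹ = 3.514×10⁹ K⁴.
|P_net| = 0.24·5.67×10⁻⁸·1.453·3.514×10⁹.

P_net ≈ 69.5 W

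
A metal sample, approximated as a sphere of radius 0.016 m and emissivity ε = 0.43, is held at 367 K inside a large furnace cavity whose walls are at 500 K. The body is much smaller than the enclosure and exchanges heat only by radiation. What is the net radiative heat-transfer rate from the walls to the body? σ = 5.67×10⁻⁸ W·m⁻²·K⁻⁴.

P_net ≈ 3.48 W

For a small grey body in a large enclosure: P_net = εσA(T_body⁴ − T_wall⁴).
A = 4πr² = 0.003217 m²; T_body⁴ − T_wall⁴ = 1.814×10¹⁰ − 6.250×10¹⁰ = -4.436×10¹⁰ K⁴.
|P_net| = 0.43·5.67×10⁻⁸·0.003217·4.436×10¹⁰.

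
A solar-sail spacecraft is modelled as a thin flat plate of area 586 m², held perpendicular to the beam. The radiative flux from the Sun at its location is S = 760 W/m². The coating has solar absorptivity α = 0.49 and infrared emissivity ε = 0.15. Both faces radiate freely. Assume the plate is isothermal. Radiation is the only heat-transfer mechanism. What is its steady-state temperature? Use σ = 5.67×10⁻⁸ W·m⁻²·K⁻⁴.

T ≈ 385 K

At equilibrium, absorbed power = emitted power.
Absorbing cross-section = A = 586.0 m²; emitting surface = 2A = 1172 m² (ratio 2).
αS·A_cross = εσ·A_surf·T⁴  ⇒  T⁴ = αS/(ε·2σ).
T⁴ = 0.490·760/(0.15·2·5.67×10⁻⁸) = 2.189×10¹⁰ K⁴.
T = (2.189×10¹⁰)^(1/4).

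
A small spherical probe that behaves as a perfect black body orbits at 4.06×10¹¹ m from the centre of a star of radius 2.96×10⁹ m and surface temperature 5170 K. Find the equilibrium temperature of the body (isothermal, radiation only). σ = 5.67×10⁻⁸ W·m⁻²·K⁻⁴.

The star's surface emits σT_*⁴; at distance d the flux is S = σT_*⁴(R_*/d)².
S = 5.67×10⁻⁸·(5170)⁴·(2.96×10⁹/4.06×10¹¹)² = 2153 W/m².
For an isothermal sphere T⁴ = (1−a)S/(4σ) = 9.494×10⁹ K⁴.

T ≈ 312 K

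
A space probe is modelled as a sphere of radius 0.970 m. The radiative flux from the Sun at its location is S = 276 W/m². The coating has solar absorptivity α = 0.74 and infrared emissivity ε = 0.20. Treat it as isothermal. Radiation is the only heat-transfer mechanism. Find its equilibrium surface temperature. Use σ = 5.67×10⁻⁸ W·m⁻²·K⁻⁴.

T ≈ 259 K

At equilibrium, absorbed power = emitted power.
Absorbing cross-section = πr² = 2.956 m²; emitting surface = 4πr² = 11.82 m² (ratio 4).
αS·A_cross = εσ·A_surf·T⁴  ⇒  T⁴ = αS/(ε·4σ).
T⁴ = 0.740·276/(0.20·4·5.67×10⁻⁸) = 4.503×10⁹ K⁴.
T = (4.503×10⁹)^(1/4).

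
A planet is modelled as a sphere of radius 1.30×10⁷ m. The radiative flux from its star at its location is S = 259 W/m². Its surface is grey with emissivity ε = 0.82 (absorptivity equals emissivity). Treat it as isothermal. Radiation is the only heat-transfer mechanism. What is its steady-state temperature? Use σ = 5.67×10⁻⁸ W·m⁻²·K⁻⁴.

At equilibrium, absorbed power = emitted power.
Absorbing cross-section = πr² = 5.309×10¹⁴ m²; emitting surface = 4πr² = 2.124×10¹⁵ m² (ratio 4).
εS·A_cross = εσ·A_surf·T⁴  ⇒  T⁴ = S/(4σ)   (ε cancels).
T⁴ = 259/(4·5.67×10⁻⁸) = 1.142×10⁹ K⁴.
T = (1.142×10⁹)^(1/4).

T ≈ 184 K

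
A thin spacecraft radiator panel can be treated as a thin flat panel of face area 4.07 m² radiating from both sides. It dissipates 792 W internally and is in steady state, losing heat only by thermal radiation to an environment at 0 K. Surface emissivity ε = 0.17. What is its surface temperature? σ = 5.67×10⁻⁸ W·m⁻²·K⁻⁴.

Steady state: internal power = radiated power, P = εσA T⁴.
Radiating area A = 2·4.07 = 8.140 m².
T⁴ = P/(εσA) = 792/(0.17·5.67×10⁻⁸·8.140) = 1.009×10¹⁰ K⁴.
T = (1.009×10¹⁰)^(1/4).

T ≈ 317 K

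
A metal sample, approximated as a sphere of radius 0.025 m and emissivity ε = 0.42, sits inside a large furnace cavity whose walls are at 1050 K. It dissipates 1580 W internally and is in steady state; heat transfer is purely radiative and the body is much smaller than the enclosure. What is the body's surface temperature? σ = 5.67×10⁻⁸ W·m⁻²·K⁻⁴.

For a small grey body in a large enclosure, net radiated power = εσA(T⁴ − T_w⁴).
Steady state: P = εσA(T⁴ − T_w⁴) with A = 4πr² = 0.007854 m².
T⁴ = P/(εσA) + T_w⁴ = 1580/(0.42·5.67×10⁻⁸·0.007854) + (1050)⁴
    = 8.448×10¹² + 1.216×10¹² = 9.663×10¹² K⁴.

T ≈ 1760 K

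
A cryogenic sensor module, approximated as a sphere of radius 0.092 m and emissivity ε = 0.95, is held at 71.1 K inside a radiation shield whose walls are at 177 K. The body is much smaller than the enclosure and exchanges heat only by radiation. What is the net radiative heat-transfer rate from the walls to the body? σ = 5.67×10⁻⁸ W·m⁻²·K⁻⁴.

P_net ≈ 5.48 W

For a small grey body in a large enclosure: P_net = εσA(T_body⁴ − T_wall⁴).
A = 4πr² = 0.1064 m²; T_body⁴ − T_wall⁴ = 2.556×10⁷ − 9.815×10⁸ = -9.560×10⁸ K⁴.
|P_net| = 0.95·5.67×10⁻⁸·0.1064·9.560×10⁸.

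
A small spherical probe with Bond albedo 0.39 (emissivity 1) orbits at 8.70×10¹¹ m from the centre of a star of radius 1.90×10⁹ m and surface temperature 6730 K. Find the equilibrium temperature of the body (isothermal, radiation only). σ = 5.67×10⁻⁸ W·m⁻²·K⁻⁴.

The star's surface emits σT_*⁴; at distance d the flux is S = σT_*⁴(R_*/d)².
S = 5.67×10⁻⁸·(6730)⁴·(1.90×10⁹/8.70×10¹¹)² = 554.8 W/m².
For an isothermal sphere T⁴ = (1−a)S/(4σ) = 1.492×10⁹ K⁴.

T ≈ 197 K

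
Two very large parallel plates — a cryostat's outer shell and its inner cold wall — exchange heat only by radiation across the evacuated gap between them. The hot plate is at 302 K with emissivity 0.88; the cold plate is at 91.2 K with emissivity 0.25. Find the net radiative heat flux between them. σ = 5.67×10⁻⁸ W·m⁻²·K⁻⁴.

q ≈ 113 W/m²

For two infinite grey parallel plates, q = σ(T₁⁴ − T₂⁴)/(1/ε₁ + 1/ε₂ − 1).
T₁⁴ − T₂⁴ = 8.318×10⁹ − 6.918×10⁷ = 8.249×10⁹ K⁴.
1/ε₁ + 1/ε₂ − 1 = 1.136 + 4.000 − 1 = 4.136.
q = 5.67×10⁻⁸ × 8.249×10⁹ / 4.136.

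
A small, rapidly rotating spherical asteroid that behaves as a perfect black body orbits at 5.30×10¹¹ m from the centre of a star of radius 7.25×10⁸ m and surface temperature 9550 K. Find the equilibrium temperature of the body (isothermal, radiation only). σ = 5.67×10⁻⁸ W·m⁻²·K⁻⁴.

The star's surface emits σT_*⁴; at distance d the flux is S = σT_*⁴(R_*/d)².
S = 5.67×10⁻⁸·(9550)⁴·(7.25×10⁸/5.30×10¹¹)² = 882.5 W/m².
For an isothermal sphere T⁴ = (1−a)S/(4σ) = 3.891×10⁹ K⁴.

T ≈ 250 K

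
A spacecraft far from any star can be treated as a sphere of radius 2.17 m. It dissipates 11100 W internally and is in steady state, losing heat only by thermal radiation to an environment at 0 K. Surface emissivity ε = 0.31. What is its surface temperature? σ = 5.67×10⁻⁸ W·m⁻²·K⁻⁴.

T ≈ 321 K

Steady state: internal power = radiated power, P = εσA T⁴.
Radiating area A = 4πr² = 59.17 m².
T⁴ = P/(εσA) = 11100/(0.31·5.67×10⁻⁸·59.17) = 1.067×10¹⁰ K⁴.
T = (1.067×10¹⁰)^(1/4).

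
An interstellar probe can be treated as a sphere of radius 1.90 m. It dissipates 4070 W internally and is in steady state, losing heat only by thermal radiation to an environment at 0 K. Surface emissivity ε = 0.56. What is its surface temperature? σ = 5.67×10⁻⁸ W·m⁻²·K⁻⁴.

Steady state: internal power = radiated power, P = εσA T⁴.
Radiating area A = 4πr² = 45.36 m².
T⁴ = P/(εσA) = 4070/(0.56·5.67×10⁻⁸·45.36) = 2.826×10⁹ K⁴.
T = (2.826×10⁹)^(1/4).

T ≈ 231 K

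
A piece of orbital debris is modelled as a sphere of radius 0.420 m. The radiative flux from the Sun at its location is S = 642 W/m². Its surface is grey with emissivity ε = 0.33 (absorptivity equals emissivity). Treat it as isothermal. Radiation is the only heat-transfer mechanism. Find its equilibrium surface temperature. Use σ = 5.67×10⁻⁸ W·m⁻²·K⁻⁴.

At equilibrium, absorbed power = emitted power.
Absorbing cross-section = πr² = 0.5542 m²; emitting surface = 4πr² = 2.217 m² (ratio 4).
εS·A_cross = εσ·A_surf·T⁴  ⇒  T⁴ = S/(4σ)   (ε cancels).
T⁴ = 642/(4·5.67×10⁻⁸) = 2.831×10⁹ K⁴.
T = (2.831×10⁹)^(1/4).

T ≈ 231 K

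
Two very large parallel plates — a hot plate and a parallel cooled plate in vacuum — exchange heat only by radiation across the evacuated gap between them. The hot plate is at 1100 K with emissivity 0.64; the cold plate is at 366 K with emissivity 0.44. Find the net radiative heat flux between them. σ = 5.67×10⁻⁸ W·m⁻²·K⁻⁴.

For two infinite grey parallel plates, q = σ(T₁⁴ − T₂⁴)/(1/ε₁ + 1/ε₂ − 1).
T₁⁴ − T₂⁴ = 1.464×10¹² − 1.794×10¹⁰ = 1.446×10¹² K⁴.
1/ε₁ + 1/ε₂ − 1 = 1.562 + 2.273 − 1 = 2.835.
q = 5.67×10⁻⁸ × 1.446×10¹² / 2.835.

q ≈ 28900 W/m²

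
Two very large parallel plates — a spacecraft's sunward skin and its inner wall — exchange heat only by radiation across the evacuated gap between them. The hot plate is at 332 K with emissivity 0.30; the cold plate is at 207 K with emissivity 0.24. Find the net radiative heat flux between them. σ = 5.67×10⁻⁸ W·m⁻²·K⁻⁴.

q ≈ 90.0 W/m²

For two infinite grey parallel plates, q = σ(T₁⁴ − T₂⁴)/(1/ε₁ + 1/ε₂ − 1).
T₁⁴ − T₂⁴ = 1.215×10¹⁰ − 1.836×10⁹ = 1.031×10¹⁰ K⁴.
1/ε₁ + 1/ε₂ − 1 = 3.333 + 4.167 − 1 = 6.500.
q = 5.67×10⁻⁸ × 1.031×10¹⁰ / 6.500.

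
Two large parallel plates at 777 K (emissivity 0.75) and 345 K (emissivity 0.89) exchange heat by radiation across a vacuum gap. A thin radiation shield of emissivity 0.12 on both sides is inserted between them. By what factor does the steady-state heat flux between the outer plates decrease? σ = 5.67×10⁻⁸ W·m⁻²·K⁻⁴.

factor ≈ 11.8

Without shield: q₀ = σΔ(T⁴)/(1/ε₁+1/ε₂−1) with denominator 1.457.
With shield the two gaps are in series; the resistances add: (1/ε₁+1/ε_s−1)+(1/ε_s+1/ε₂−1) = 8.667+8.457 = 17.12.
Heat-flux ratio q₀/q = 17.12/1.457.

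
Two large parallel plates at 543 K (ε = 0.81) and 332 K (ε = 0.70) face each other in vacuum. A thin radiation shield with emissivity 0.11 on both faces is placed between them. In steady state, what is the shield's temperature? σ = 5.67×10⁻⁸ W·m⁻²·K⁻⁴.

In steady state the net flux on the hot side equals that on the cold side.
σ(T₁⁴−T_s⁴)/D₁ = σ(T_s⁴−T₂⁴)/D₂, with D₁ = 1/ε₁+1/ε_s−1 = 9.325, D₂ = 1/ε_s+1/ε₂−1 = 9.519.
Solve for T_s⁴: T_s⁴ = (D₂·T₁⁴ + D₁·T₂⁴)/(D₁+D₂) = 4.993×10¹⁰ K⁴.

T_s ≈ 473 K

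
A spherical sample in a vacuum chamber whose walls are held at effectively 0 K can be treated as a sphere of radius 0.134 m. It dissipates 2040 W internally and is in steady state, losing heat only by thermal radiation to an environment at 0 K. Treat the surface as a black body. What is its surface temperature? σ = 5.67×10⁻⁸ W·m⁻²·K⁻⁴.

T ≈ 632 K

Steady state: internal power = radiated power, P = εσA T⁴.
Radiating area A = 4πr² = 0.2256 m².
T⁴ = P/(εσA) = 2040/(1.0·5.67×10⁻⁸·0.2256) = 1.595×10¹¹ K⁴.
T = (1.595×10¹¹)^(1/4).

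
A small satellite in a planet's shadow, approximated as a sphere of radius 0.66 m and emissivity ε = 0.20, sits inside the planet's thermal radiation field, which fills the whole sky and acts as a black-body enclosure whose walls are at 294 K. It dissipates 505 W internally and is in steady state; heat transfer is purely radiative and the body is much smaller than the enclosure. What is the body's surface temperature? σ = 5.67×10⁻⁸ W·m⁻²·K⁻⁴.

T ≈ 353 K

For a small grey body in a large enclosure, net radiated power = εσA(T⁴ − T_w⁴).
Steady state: P = εσA(T⁴ − T_w⁴) with A = 4πr² = 5.474 m².
T⁴ = P/(εσA) + T_w⁴ = 505/(0.20·5.67×10⁻⁸·5.474) + (294)⁴
    = 8.135×10⁹ + 7.471×10⁹ = 1.561×10¹⁰ K⁴.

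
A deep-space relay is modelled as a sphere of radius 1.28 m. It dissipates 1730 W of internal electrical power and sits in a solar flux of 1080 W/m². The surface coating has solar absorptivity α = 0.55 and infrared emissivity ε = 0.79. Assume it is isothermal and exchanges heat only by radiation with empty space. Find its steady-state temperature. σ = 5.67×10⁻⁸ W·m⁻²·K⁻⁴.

T ≈ 268 K

At steady state, absorbed solar power + internal power = radiated power.
Absorbed: α·S·A_cross = 0.55·1080·5.147 = 3057 W (cross-section πr²).
Total input = 3057 + 1730 = 4787 W.
Radiated: εσ·A_surf·T⁴ with A_surf = 4πr² = 20.59 m².
T⁴ = 4787/(0.79·5.67×10⁻⁸·20.59) = 5.191×10⁹ K⁴.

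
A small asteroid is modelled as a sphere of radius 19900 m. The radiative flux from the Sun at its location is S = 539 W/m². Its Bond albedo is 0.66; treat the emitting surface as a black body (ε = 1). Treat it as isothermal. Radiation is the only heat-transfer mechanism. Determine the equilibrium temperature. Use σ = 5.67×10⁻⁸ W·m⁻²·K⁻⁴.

T ≈ 169 K

At equilibrium, absorbed power = emitted power.
Absorbing cross-section = πr² = 1.244×10⁹ m²; emitting surface = 4πr² = 4.976×10⁹ m² (ratio 4).
(1−a)S·A_cross = εσ·A_surf·T⁴  ⇒  T⁴ = (1−a)S/(4σ).
T⁴ = 0.340·539/(4·5.67×10⁻⁸) = 8.080×10⁸ K⁴.
T = (8.080×10⁸)^(1/4).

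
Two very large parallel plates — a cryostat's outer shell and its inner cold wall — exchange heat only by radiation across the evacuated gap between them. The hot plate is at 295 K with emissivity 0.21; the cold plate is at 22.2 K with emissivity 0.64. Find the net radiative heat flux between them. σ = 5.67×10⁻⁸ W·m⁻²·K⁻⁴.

q ≈ 80.6 W/m²

For two infinite grey parallel plates, q = σ(T₁⁴ − T₂⁴)/(1/ε₁ + 1/ε₂ − 1).
T₁⁴ − T₂⁴ = 7.573×10⁹ − 2.429×10⁵ = 7.573×10⁹ K⁴.
1/ε₁ + 1/ε₂ − 1 = 4.762 + 1.562 − 1 = 5.324.
q = 5.67×10⁻⁸ × 7.573×10⁹ / 5.324.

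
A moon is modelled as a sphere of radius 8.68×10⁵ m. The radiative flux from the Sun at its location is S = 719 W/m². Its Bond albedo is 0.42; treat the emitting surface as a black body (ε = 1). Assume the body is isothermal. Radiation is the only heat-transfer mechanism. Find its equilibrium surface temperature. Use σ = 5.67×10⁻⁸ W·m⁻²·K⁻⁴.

T ≈ 207 K

At equilibrium, absorbed power = emitted power.
Absorbing cross-section = πr² = 2.367×10¹² m²; emitting surface = 4πr² = 9.468×10¹² m² (ratio 4).
(1−a)S·A_cross = εσ·A_surf·T⁴  ⇒  T⁴ = (1−a)S/(4σ).
T⁴ = 0.580·719/(4·5.67×10⁻⁸) = 1.839×10⁹ K⁴.
T = (1.839×10⁹)^(1/4).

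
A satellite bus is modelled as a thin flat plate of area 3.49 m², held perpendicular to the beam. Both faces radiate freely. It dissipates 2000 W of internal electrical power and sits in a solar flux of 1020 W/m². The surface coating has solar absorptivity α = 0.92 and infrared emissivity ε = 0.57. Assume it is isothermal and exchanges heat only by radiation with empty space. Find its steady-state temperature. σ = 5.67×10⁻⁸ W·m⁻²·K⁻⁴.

At steady state, absorbed solar power + internal power = radiated power.
Absorbed: α·S·A_cross = 0.92·1020·3.490 = 3275 W (cross-section A).
Total input = 3275 + 2000 = 5275 W.
Radiated: εσ·A_surf·T⁴ with A_surf = 2A = 6.980 m².
T⁴ = 5275/(0.57·5.67×10⁻⁸·6.980) = 2.338×10¹⁰ K⁴.

T ≈ 391 K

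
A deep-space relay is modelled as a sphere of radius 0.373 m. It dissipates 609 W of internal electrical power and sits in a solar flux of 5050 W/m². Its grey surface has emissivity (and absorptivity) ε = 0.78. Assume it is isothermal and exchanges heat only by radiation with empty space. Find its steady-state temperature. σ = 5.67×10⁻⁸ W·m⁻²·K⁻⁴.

At steady state, absorbed solar power + internal power = radiated power.
Absorbed: α·S·A_cross = 0.78·5050·0.4371 = 1722 W (cross-section πr²).
Total input = 1722 + 609 = 2331 W.
Radiated: εσ·A_surf·T⁴ with A_surf = 4πr² = 1.748 m².
T⁴ = 2331/(0.78·5.67×10⁻⁸·1.748) = 3.014×10¹⁰ K⁴.

T ≈ 417 K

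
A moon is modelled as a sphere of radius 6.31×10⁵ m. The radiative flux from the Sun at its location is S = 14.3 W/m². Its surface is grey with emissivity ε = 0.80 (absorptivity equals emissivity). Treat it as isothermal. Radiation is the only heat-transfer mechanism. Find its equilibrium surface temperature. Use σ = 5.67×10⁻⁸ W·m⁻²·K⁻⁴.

At equilibrium, absorbed power = emitted power.
Absorbing cross-section = πr² = 1.251×10¹² m²; emitting surface = 4πr² = 5.003×10¹² m² (ratio 4).
εS·A_cross = εσ·A_surf·T⁴  ⇒  T⁴ = S/(4σ)   (ε cancels).
T⁴ = 14.3/(4·5.67×10⁻⁸) = 6.305×10⁷ K⁴.
T = (6.305×10⁷)^(1/4).

T ≈ 89.1 K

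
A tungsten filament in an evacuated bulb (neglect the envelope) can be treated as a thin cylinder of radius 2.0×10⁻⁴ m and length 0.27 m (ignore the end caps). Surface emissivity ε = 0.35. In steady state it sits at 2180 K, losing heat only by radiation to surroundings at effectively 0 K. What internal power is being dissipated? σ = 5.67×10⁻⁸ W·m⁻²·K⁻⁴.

Steady state: P = εσA T⁴.
A = 2πrL = 3.393×10⁻⁴ m²; T⁴ = (2180)⁴ = 2.259×10¹³ K⁴.
P = 0.35 × 5.67×10⁻⁸ × 3.393×10⁻⁴ × 2.259×10¹³.

P ≈ 152 W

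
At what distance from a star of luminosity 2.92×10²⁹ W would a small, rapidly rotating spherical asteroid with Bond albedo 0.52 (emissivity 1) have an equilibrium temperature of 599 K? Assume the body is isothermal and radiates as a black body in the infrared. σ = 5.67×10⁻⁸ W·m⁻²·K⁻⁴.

For an isothermal black-emitting sphere, (1−a)S·πr² = σ·4πr²·T⁴ ⇒ S = 4σT⁴/(1−a).
S = 4·5.67×10⁻⁸·(599)⁴/0.480 = 60830 W/m².
Flux falls as S = L/(4πd²), so d = √(L/(4πS)) = √(2.92×10²⁹/(4π·60830)).

d ≈ 6.18×10¹¹ m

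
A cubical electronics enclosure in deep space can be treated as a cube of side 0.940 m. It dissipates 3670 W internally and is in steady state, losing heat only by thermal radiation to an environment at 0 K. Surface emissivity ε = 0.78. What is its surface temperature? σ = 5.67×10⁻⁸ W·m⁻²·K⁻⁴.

Steady state: internal power = radiated power, P = εσA T⁴.
Radiating area A = 6L² = 5.302 m².
T⁴ = P/(εσA) = 3670/(0.78·5.67×10⁻⁸·5.302) = 1.565×10¹⁰ K⁴.
T = (1.565×10¹⁰)^(1/4).

T ≈ 354 K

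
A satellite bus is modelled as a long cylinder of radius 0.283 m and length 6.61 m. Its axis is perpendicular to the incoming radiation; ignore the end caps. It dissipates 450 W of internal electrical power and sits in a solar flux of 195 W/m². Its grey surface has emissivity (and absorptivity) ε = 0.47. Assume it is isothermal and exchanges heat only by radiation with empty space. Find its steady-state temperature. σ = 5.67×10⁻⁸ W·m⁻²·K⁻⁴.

T ≈ 224 K

At steady state, absorbed solar power + internal power = radiated power.
Absorbed: α·S·A_cross = 0.47·195·3.741 = 342.9 W (cross-section 2rL).
Total input = 342.9 + 450 = 792.9 W.
Radiated: εσ·A_surf·T⁴ with A_surf = 2πrL = 11.75 m².
T⁴ = 792.9/(0.47·5.67×10⁻⁸·11.75) = 2.531×10⁹ K⁴.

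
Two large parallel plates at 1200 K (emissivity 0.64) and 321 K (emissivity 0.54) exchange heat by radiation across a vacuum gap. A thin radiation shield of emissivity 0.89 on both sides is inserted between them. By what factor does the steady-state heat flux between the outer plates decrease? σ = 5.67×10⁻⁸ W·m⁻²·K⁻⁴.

factor ≈ 1.52

Without shield: q₀ = σΔ(T⁴)/(1/ε₁+1/ε₂−1) with denominator 2.414.
With shield the two gaps are in series; the resistances add: (1/ε₁+1/ε_s−1)+(1/ε_s+1/ε₂−1) = 1.686+1.975 = 3.662.
Heat-flux ratio q₀/q = 3.662/2.414.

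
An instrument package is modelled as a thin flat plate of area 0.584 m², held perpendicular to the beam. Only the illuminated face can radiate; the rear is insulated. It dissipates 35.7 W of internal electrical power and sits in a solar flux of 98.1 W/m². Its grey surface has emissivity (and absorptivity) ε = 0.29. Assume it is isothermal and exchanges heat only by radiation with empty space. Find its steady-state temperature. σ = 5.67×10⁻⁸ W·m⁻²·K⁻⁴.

At steady state, absorbed solar power + internal power = radiated power.
Absorbed: α·S·A_cross = 0.29·98.1·0.5840 = 16.61 W (cross-section A).
Total input = 16.61 + 35.7 = 52.31 W.
Radiated: εσ·A_surf·T⁴ with A_surf = A = 0.5840 m².
T⁴ = 52.31/(0.29·5.67×10⁻⁸·0.5840) = 5.448×10⁹ K⁴.

T ≈ 272 K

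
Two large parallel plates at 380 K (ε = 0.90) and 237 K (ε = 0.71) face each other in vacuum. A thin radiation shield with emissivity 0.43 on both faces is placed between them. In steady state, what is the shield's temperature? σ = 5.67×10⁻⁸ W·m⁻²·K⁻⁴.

In steady state the net flux on the hot side equals that on the cold side.
σ(T₁⁴−T_s⁴)/D₁ = σ(T_s⁴−T₂⁴)/D₂, with D₁ = 1/ε₁+1/ε_s−1 = 2.437, D₂ = 1/ε_s+1/ε₂−1 = 2.734.
Solve for T_s⁴: T_s⁴ = (D₂·T₁⁴ + D₁·T₂⁴)/(D₁+D₂) = 1.251×10¹⁰ K⁴.

T_s ≈ 334 K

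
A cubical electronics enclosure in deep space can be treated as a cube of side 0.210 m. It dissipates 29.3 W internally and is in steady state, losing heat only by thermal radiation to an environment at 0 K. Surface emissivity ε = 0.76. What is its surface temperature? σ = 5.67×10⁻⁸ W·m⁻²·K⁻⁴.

Steady state: internal power = radiated power, P = εσA T⁴.
Radiating area A = 6L² = 0.2646 m².
T⁴ = P/(εσA) = 29.3/(0.76·5.67×10⁻⁸·0.2646) = 2.570×10⁹ K⁴.
T = (2.570×10⁹)^(1/4).

T ≈ 225 K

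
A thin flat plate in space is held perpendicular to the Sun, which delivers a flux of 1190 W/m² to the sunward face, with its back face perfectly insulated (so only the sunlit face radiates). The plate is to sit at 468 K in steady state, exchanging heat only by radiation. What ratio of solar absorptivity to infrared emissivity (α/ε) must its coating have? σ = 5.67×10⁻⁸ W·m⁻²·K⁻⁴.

α/ε ≈ 2.29

Balance: αS·A = εσ·1A·T⁴ ⇒ α/ε = σT⁴/S.
α/ε = 5.67×10⁻⁸·(468)⁴/1190 = 5.67×10⁻⁸·4.797×10¹⁰/1190.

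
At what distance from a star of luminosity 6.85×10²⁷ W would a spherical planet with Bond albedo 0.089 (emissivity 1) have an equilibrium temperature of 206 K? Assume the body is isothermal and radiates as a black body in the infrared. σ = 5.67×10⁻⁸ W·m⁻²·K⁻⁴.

For an isothermal black-emitting sphere, (1−a)S·πr² = σ·4πr²·T⁴ ⇒ S = 4σT⁴/(1−a).
S = 4·5.67×10⁻⁸·(206)⁴/0.911 = 448.3 W/m².
Flux falls as S = L/(4πd²), so d = √(L/(4πS)) = √(6.85×10²⁷/(4π·448.3)).

d ≈ 1.10×10¹² m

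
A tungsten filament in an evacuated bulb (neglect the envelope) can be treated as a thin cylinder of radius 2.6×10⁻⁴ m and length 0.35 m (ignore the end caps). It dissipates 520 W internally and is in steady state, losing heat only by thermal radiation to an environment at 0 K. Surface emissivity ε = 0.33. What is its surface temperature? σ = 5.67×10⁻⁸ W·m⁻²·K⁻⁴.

Steady state: internal power = radiated power, P = εσA T⁴.
Radiating area A = 2πrL = 5.718×10⁻⁴ m².
T⁴ = P/(εσA) = 520/(0.33·5.67×10⁻⁸·5.718×10⁻⁴) = 4.861×10¹³ K⁴.
T = (4.861×10¹³)^(1/4).

T ≈ 2640 K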